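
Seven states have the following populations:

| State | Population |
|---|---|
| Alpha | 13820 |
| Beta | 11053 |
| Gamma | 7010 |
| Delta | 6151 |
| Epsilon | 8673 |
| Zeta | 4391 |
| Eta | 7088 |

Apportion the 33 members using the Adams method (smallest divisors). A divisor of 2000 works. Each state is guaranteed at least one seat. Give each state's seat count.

With modified divisor 2000: modified quotas Alpha 6.910, Beta 5.527, Gamma 3.505, Delta 3.075, Epsilon 4.337, Zeta 2.196, Eta 3.544.
Rounding up: Alpha 7, Beta 6, Gamma 4, Delta 4, Epsilon 5, Zeta 3, Eta 4 (total 33).

Alpha=7, Beta=6, Gamma=4, Delta=4, Epsilon=5, Zeta=3, Eta=4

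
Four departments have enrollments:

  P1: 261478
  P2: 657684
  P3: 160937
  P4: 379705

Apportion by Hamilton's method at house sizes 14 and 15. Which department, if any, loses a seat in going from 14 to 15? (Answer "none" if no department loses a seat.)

At 14 seats: P1 2, P2 6, P3 2, P4 4.
At 15 seats: P1 3, P2 7, P3 1, P4 4.
P3 drops from 2 to 1.

P3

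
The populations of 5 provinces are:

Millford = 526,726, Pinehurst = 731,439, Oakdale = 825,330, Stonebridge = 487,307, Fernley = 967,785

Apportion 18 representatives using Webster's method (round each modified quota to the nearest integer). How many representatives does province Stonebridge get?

Standard divisor 3538587/18 ≈ 196588.167; standard quotas: Millford 2.679, Pinehurst 3.721, Oakdale 4.198, Stonebridge 2.479, Fernley 4.923.
Rounding to the nearest integer gives Millford 3, Pinehurst 4, Oakdale 4, Stonebridge 2, Fernley 5 — total 18, matching the house size, so no adjustment is needed.
Stonebridge receives 2.

2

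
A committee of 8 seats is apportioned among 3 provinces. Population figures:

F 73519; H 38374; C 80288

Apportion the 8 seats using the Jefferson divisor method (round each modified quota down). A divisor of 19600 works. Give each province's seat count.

F 3, H 1, C 4

With modified divisor 19600: modified quotas F 3.751, H 1.958, C 4.096.
Rounding down: F 3, H 1, C 4 (total 8).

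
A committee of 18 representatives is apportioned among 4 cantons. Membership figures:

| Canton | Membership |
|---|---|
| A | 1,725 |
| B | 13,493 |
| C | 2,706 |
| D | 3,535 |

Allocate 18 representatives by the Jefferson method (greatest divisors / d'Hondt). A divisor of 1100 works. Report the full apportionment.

With modified divisor 1100: modified quotas A 1.568, B 12.266, C 2.460, D 3.214.
Rounding down: A 1, B 12, C 2, D 3 (total 18).

A 1; B 12; C 2; D 3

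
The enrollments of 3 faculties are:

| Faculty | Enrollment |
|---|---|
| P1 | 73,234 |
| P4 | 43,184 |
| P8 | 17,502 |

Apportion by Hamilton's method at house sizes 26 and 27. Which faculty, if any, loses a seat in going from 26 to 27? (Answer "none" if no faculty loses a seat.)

P8

At 26 seats: P1 14, P4 8, P8 4.
At 27 seats: P1 15, P4 9, P8 3.
P8 drops from 4 to 3.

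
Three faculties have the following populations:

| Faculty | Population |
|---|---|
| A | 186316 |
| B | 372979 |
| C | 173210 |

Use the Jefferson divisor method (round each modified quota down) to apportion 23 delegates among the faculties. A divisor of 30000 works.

A=6; B=12; C=5

With modified divisor 30000: modified quotas A 6.211, B 12.433, C 5.774.
Rounding down: A 6, B 12, C 5 (total 23).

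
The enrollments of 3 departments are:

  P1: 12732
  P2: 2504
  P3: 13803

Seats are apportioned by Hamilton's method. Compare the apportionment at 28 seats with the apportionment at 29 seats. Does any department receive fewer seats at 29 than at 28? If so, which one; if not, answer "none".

At 28 seats: P1 12, P2 3, P3 13.
At 29 seats: P1 13, P2 2, P3 14.
P2 drops from 3 to 2.

P2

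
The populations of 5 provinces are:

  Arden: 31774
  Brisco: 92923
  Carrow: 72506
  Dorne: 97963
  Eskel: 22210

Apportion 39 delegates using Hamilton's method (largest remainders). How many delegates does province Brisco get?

The standard divisor is 317376/39 ≈ 8137.846.
Standard quotas: Arden 3.9045, Brisco 11.4186, Carrow 8.9097, Dorne 12.0380, Eskel 2.7292.
Lower quotas: Arden 3, Brisco 11, Carrow 8, Dorne 12, Eskel 2 (sum 36, leaving 3 seats).
Remainders in descending order: Carrow 0.9097, Arden 0.9045, Eskel 0.7292, Brisco 0.4186, Dorne 0.0380.
Largest remainders: Carrow, Arden, Eskel receive the extra seats.
Brisco receives 11.

11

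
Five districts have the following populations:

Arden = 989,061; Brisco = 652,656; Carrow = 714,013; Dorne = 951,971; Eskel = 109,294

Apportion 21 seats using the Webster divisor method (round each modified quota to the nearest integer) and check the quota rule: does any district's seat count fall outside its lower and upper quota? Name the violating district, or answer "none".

Standard quotas: Arden 6.079, Brisco 4.011, Carrow 4.388, Dorne 5.851, Eskel 0.672.
Webster allocation: Arden 6, Brisco 4, Carrow 4, Dorne 6, Eskel 1.
Every allocation lies between the lower and upper quota.

none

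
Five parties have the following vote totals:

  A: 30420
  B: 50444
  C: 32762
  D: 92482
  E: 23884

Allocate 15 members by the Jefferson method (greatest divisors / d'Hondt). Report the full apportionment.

Standard divisor 229992/15 ≈ 15332.8; standard quotas: A 1.984, B 3.290, C 2.137, D 6.032, E 1.558.
Rounding down gives 1, 3, 2, 6, 1 = 13 seats, so the divisor must be adjusted.
With modified divisor 12900: modified quotas A 2.358, B 3.910, C 2.540, D 7.169, E 1.851.
Rounding down: A 2, B 3, C 2, D 7, E 1 (total 15).

A 2, B 3, C 2, D 7, E 1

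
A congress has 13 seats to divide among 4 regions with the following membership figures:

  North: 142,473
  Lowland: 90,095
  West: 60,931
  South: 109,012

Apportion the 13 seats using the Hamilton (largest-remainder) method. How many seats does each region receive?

North 5, Lowland 3, West 2, South 3

The standard divisor is 402511/13 ≈ 30962.385.
Standard quotas: North 4.6015, Lowland 2.9098, West 1.9679, South 3.5208.
Lower quotas: North 4, Lowland 2, West 1, South 3 (sum 10, leaving 3 seats).
Remainders in descending order: West 0.9679, Lowland 0.9098, North 0.6015, South 0.5208.
The surplus seats go to West, Lowland, North.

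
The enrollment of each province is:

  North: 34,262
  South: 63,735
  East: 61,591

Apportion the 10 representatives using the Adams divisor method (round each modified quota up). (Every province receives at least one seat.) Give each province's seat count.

North=2, South=4, East=4

Standard divisor 159588/10 ≈ 15958.8; standard quotas: North 2.147, South 3.994, East 3.859.
Rounding up gives 3, 4, 4 = 11 seats, so the divisor must be adjusted.
With modified divisor 18800: modified quotas North 1.822, South 3.390, East 3.276.
Rounding up: North 2, South 4, East 4 (total 10).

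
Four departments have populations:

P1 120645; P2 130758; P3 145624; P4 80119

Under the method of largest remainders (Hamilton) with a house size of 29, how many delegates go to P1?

Total 477146; standard divisor 477146/29 ≈ 16453.31.
Standard quotas: P1 7.3326, P2 7.9472, P3 8.8507, P4 4.8695.
Lower quotas: P1 7, P2 7, P3 8, P4 4 (sum 26, leaving 3 seats).
Remainders in descending order: P2 0.9472, P4 0.8695, P3 0.8507, P1 0.3326.
The surplus seats go to P2, P4, P3.
P1 receives 7.

7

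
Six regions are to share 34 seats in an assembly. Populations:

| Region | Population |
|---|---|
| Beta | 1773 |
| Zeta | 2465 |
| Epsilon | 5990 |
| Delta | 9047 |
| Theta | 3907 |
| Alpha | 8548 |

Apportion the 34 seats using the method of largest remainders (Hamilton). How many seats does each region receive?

Beta 2, Zeta 3, Epsilon 6, Delta 10, Theta 4, Alpha 9

The standard divisor is 31730/34 ≈ 933.235.
Standard quotas: Beta 1.8998, Zeta 2.6413, Epsilon 6.4185, Delta 9.6942, Theta 4.1865, Alpha 9.1595.
Lower quotas: Beta 1, Zeta 2, Epsilon 6, Delta 9, Theta 4, Alpha 9 (sum 31, leaving 3 seats).
Remainders in descending order: Beta 0.8998, Delta 0.6942, Zeta 0.6413, Epsilon 0.4185, Theta 0.1865, Alpha 0.1595.
Largest remainders: Beta, Delta, Zeta receive the extra seats.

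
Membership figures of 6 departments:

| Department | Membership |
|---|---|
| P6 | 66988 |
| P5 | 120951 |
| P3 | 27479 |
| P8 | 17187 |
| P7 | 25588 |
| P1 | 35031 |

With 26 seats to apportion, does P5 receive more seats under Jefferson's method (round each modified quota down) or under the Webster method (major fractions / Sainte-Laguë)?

Jefferson

Jefferson: P6 6, P5 12, P3 2, P8 1, P7 2, P1 3.
Webster: P6 6, P5 11, P3 2, P8 2, P7 2, P1 3.
P5 gets 12 under Jefferson and 11 under Webster.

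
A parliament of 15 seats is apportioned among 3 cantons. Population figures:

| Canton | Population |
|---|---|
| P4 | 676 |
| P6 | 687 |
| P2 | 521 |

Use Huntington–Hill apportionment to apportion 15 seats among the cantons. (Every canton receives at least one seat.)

With divisor 124: modified quotas P4 5.452, P6 5.540, P2 4.202.
Geometric-mean thresholds: P4 √(5·6)=5.477, P6 √(5·6)=5.477, P2 √(4·5)=4.472.
Each quota rounded against its threshold gives P4 5, P6 6, P2 4 (total 15).

P4=5, P6=6, P2=4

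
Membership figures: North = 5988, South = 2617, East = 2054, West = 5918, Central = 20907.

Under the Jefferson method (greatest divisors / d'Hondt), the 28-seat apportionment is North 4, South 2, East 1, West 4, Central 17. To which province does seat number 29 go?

Priority for the next seat is population ÷ (current seats + 1).
Priorities: North 1197.600, South 872.333, East 1027.000, West 1183.600, Central 1161.500.
Highest priority: North.

North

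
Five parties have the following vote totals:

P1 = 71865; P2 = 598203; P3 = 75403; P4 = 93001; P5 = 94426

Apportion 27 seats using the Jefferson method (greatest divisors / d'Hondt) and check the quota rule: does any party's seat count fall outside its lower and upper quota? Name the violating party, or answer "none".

Standard quotas: P1 2.080, P2 17.313, P3 2.182, P4 2.692, P5 2.733.
Jefferson allocation: P1 2, P2 19, P3 2, P4 2, P5 2.
P2 has quota 17.313 (lower 17, upper 18) but receives 19 — outside the quota interval.

P2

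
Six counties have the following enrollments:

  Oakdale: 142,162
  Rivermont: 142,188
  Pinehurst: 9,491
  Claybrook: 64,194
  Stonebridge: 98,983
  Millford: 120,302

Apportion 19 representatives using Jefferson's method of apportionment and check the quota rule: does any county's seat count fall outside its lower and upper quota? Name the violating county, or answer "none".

Standard quotas: Oakdale 4.679, Rivermont 4.680, Pinehurst 0.312, Claybrook 2.113, Stonebridge 3.258, Millford 3.959.
Jefferson allocation: Oakdale 5, Rivermont 5, Pinehurst 0, Claybrook 2, Stonebridge 3, Millford 4.
Every allocation lies between the lower and upper quota.

none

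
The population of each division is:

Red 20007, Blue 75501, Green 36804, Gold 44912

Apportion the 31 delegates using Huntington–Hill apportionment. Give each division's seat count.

With divisor 5727: modified quotas Red 3.493, Blue 13.183, Green 6.426, Gold 7.842.
Geometric-mean thresholds: Red √(3·4)=3.464, Blue √(13·14)=13.491, Green √(6·7)=6.481, Gold √(7·8)=7.483.
Each quota rounded against its threshold gives Red 4, Blue 13, Green 6, Gold 8 (total 31).

Red=4, Blue=13, Green=6, Gold=8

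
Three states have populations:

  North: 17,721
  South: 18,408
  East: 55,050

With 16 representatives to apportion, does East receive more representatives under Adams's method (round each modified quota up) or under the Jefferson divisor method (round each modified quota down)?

Jefferson

Adams: North 3, South 4, East 9.
Jefferson: North 3, South 3, East 10.
East gets 9 under Adams and 10 under Jefferson.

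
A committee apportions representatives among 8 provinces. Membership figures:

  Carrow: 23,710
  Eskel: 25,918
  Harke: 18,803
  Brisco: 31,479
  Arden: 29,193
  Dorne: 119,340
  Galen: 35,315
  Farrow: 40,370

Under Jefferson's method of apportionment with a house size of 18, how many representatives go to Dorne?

Standard divisor 324128/18 ≈ 18007.111; standard quotas: Carrow 1.317, Eskel 1.439, Harke 1.044, Brisco 1.748, Arden 1.621, Dorne 6.627, Galen 1.961, Farrow 2.242.
Rounding down gives 1, 1, 1, 1, 1, 6, 1, 2 = 14 seats, so the divisor must be adjusted.
With modified divisor 14800: modified quotas Carrow 1.602, Eskel 1.751, Harke 1.270, Brisco 2.127, Arden 1.972, Dorne 8.064, Galen 2.386, Farrow 2.728.
Rounding down: Carrow 1, Eskel 1, Harke 1, Brisco 2, Arden 1, Dorne 8, Galen 2, Farrow 2 (total 18).
Dorne receives 8.

8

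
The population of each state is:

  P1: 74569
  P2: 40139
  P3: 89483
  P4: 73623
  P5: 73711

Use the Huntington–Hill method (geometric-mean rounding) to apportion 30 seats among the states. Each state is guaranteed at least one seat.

P1=6, P2=4, P3=8, P4=6, P5=6

With divisor 11547: modified quotas P1 6.458, P2 3.476, P3 7.749, P4 6.376, P5 6.384.
Geometric-mean thresholds: P1 √(6·7)=6.481, P2 √(3·4)=3.464, P3 √(7·8)=7.483, P4 √(6·7)=6.481, P5 √(6·7)=6.481.
Each quota rounded against its threshold gives P1 6, P2 4, P3 8, P4 6, P5 6 (total 30).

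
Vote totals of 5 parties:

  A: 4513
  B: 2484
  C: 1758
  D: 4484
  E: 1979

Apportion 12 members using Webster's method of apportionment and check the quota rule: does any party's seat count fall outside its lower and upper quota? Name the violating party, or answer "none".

Standard quotas: A 3.559, B 1.959, C 1.386, D 3.536, E 1.561.
Webster allocation: A 4, B 2, C 1, D 3, E 2.
Every allocation lies between the lower and upper quota.

none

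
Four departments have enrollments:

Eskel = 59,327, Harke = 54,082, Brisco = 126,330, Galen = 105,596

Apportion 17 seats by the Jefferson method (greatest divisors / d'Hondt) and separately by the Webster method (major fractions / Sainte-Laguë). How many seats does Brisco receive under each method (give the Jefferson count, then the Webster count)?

Jefferson: Eskel 3, Harke 2, Brisco 7, Galen 5.
Webster: Eskel 3, Harke 3, Brisco 6, Galen 5.
Brisco gets 7 under Jefferson and 6 under Webster.

7 and 6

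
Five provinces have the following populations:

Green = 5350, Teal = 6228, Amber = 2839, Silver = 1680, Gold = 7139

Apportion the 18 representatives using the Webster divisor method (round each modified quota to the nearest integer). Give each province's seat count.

Standard divisor 23236/18 ≈ 1290.889; standard quotas: Green 4.144, Teal 4.825, Amber 2.199, Silver 1.301, Gold 5.530.
Rounding to the nearest integer gives Green 4, Teal 5, Amber 2, Silver 1, Gold 6 — total 18, matching the house size, so no adjustment is needed.

Green=4; Teal=5; Amber=2; Silver=1; Gold=6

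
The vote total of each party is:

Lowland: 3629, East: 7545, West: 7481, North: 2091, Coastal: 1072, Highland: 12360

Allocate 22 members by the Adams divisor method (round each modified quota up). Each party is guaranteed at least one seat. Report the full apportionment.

Standard divisor 34178/22 ≈ 1553.545; standard quotas: Lowland 2.336, East 4.857, West 4.815, North 1.346, Coastal 0.690, Highland 7.956.
Rounding up gives 3, 5, 5, 2, 1, 8 = 24 seats, so the divisor must be adjusted.
With modified divisor 1840: modified quotas Lowland 1.972, East 4.101, West 4.066, North 1.136, Coastal 0.583, Highland 6.717.
Rounding up: Lowland 2, East 5, West 5, North 2, Coastal 1, Highland 7 (total 22).

Lowland 2, East 5, West 5, North 2, Coastal 1, Highland 7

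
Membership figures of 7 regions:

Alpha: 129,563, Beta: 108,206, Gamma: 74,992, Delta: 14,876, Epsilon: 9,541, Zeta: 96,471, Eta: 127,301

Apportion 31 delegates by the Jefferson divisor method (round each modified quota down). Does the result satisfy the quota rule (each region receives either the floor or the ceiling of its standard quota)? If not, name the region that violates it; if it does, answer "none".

none

Standard quotas: Alpha 7.160, Beta 5.980, Gamma 4.144, Delta 0.822, Epsilon 0.527, Zeta 5.331, Eta 7.035.
Jefferson allocation: Alpha 8, Beta 6, Gamma 4, Delta 0, Epsilon 0, Zeta 6, Eta 7.
Every allocation lies between the lower and upper quota.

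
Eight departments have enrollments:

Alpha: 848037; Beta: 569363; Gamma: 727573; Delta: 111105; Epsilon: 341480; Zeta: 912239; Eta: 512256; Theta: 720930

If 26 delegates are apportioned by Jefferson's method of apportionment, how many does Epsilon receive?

2

Standard divisor 4742983/26 ≈ 182422.423; standard quotas: Alpha 4.649, Beta 3.121, Gamma 3.988, Delta 0.609, Epsilon 1.872, Zeta 5.001, Eta 2.808, Theta 3.952.
Rounding down gives 4, 3, 3, 0, 1, 5, 2, 3 = 21 seats, so the divisor must be adjusted.
With modified divisor 160800: modified quotas Alpha 5.274, Beta 3.541, Gamma 4.525, Delta 0.691, Epsilon 2.124, Zeta 5.673, Eta 3.186, Theta 4.483.
Rounding down: Alpha 5, Beta 3, Gamma 4, Delta 0, Epsilon 2, Zeta 5, Eta 3, Theta 4 (total 26).
Epsilon receives 2.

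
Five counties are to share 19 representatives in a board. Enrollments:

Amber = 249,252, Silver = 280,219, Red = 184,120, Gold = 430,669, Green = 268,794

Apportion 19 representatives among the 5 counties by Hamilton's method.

Standard divisor: 1413054 ÷ 19 ≈ 74371.263.
Standard quotas: Amber 3.3515, Silver 3.7678, Red 2.4757, Gold 5.7908, Green 3.6142.
Lower quotas: Amber 3, Silver 3, Red 2, Gold 5, Green 3 (sum 16, leaving 3 seats).
Remainders in descending order: Gold 0.7908, Silver 0.7678, Green 0.6142, Red 0.4757, Amber 0.3515.
The surplus seats go to Gold, Silver, Green.

Amber=3; Silver=4; Red=2; Gold=6; Green=4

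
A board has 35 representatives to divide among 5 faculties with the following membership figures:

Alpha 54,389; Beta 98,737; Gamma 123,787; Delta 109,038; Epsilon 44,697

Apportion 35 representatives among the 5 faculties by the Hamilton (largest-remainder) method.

Standard divisor: 430648 ÷ 35 ≈ 12304.229.
Standard quotas: Alpha 4.4204, Beta 8.0246, Gamma 10.0605, Delta 8.8618, Epsilon 3.6327.
Lower quotas: Alpha 4, Beta 8, Gamma 10, Delta 8, Epsilon 3 (sum 33, leaving 2 seats).
Remainders in descending order: Delta 0.8618, Epsilon 0.6327, Alpha 0.4204, Gamma 0.0605, Beta 0.0246.
The surplus seats go to Delta, Epsilon.

Alpha=4, Beta=8, Gamma=10, Delta=9, Epsilon=4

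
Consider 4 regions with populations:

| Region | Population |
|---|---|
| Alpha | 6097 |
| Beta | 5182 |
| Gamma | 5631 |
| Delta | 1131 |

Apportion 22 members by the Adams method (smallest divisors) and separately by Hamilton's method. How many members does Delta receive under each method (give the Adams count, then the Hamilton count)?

Adams: Alpha 7, Beta 6, Gamma 7, Delta 2.
Hamilton: Alpha 8, Beta 6, Gamma 7, Delta 1.
Delta gets 2 under Adams and 1 under Hamilton.

2 and 1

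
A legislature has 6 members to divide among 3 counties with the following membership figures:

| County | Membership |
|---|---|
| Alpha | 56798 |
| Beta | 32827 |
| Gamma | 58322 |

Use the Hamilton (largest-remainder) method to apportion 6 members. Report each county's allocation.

The standard divisor is 147947/6 ≈ 24657.833.
Standard quotas: Alpha 2.3034, Beta 1.3313, Gamma 2.3653.
Lower quotas: Alpha 2, Beta 1, Gamma 2 (sum 5, leaving 1 seat).
Remainders in descending order: Gamma 0.3653, Beta 0.3313, Alpha 0.3034.
The surplus seat goes to Gamma.

Alpha 2, Beta 1, Gamma 3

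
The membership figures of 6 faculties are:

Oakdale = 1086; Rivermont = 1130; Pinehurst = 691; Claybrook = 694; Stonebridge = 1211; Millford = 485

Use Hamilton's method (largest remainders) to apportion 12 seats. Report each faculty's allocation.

Oakdale 2, Rivermont 2, Pinehurst 2, Claybrook 2, Stonebridge 3, Millford 1

The standard divisor is 5297/12 ≈ 441.417.
Standard quotas: Oakdale 2.460, Rivermont 2.560, Pinehurst 1.565, Claybrook 1.572, Stonebridge 2.743, Millford 1.099.
Lower quotas: Oakdale 2, Rivermont 2, Pinehurst 1, Claybrook 1, Stonebridge 2, Millford 1 (sum 9, leaving 3 seats).
Remainders in descending order: Stonebridge 0.743, Claybrook 0.572, Pinehurst 0.565, Rivermont 0.560, Oakdale 0.460, Millford 0.099.
Largest remainders: Stonebridge, Claybrook, Pinehurst receive the extra seats.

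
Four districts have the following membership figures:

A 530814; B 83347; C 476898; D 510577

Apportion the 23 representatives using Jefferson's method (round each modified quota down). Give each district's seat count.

A=8, B=1, C=7, D=7

Standard divisor 1601636/23 ≈ 69636.348; standard quotas: A 7.623, B 1.197, C 6.848, D 7.332.
Rounding down gives 7, 1, 6, 7 = 21 seats, so the divisor must be adjusted.
With modified divisor 65100: modified quotas A 8.154, B 1.280, C 7.326, D 7.843.
Rounding down: A 8, B 1, C 7, D 7 (total 23).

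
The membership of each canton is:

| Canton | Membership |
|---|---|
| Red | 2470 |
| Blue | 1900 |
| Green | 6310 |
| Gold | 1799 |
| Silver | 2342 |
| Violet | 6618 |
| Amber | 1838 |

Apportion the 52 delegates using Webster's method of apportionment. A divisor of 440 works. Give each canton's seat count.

With modified divisor 440: modified quotas Red 5.614, Blue 4.318, Green 14.341, Gold 4.089, Silver 5.323, Violet 15.041, Amber 4.177.
Rounding to the nearest integer: Red 6, Blue 4, Green 14, Gold 4, Silver 5, Violet 15, Amber 4 (total 52).

Red 6, Blue 4, Green 14, Gold 4, Silver 5, Violet 15, Amber 4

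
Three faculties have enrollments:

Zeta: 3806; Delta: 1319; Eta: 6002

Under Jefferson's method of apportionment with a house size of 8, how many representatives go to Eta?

4

Standard divisor 11127/8 ≈ 1390.875; standard quotas: Zeta 2.736, Delta 0.948, Eta 4.315.
Rounding down gives 2, 0, 4 = 6 seats, so the divisor must be adjusted.
With modified divisor 1230: modified quotas Zeta 3.094, Delta 1.072, Eta 4.880.
Rounding down: Zeta 3, Delta 1, Eta 4 (total 8).
Eta receives 4.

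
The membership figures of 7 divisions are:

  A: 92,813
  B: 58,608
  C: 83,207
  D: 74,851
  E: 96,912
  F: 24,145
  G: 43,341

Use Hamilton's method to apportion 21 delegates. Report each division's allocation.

Total 473877; standard divisor 473877/21 ≈ 22565.571.
Standard quotas: A 4.1130, B 2.5972, C 3.6873, D 3.3170, E 4.2947, F 1.0700, G 1.9207.
Lower quotas: A 4, B 2, C 3, D 3, E 4, F 1, G 1 (sum 18, leaving 3 seats).
Remainders in descending order: G 0.9207, C 0.6873, B 0.5972, D 0.3170, E 0.2947, A 0.1130, F 0.0700.
Largest remainders: G, C, B receive the extra seats.

A 4, B 3, C 4, D 3, E 4, F 1, G 2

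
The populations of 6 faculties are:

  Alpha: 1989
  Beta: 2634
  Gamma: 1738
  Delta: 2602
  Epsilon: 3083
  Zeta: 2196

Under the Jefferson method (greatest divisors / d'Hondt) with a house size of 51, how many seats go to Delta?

9

Standard divisor 14242/51 ≈ 279.255; standard quotas: Alpha 7.123, Beta 9.432, Gamma 6.224, Delta 9.318, Epsilon 11.040, Zeta 7.864.
Rounding down gives 7, 9, 6, 9, 11, 7 = 49 seats, so the divisor must be adjusted.
With modified divisor 262: modified quotas Alpha 7.592, Beta 10.053, Gamma 6.634, Delta 9.931, Epsilon 11.767, Zeta 8.382.
Rounding down: Alpha 7, Beta 10, Gamma 6, Delta 9, Epsilon 11, Zeta 8 (total 51).
Delta receives 9.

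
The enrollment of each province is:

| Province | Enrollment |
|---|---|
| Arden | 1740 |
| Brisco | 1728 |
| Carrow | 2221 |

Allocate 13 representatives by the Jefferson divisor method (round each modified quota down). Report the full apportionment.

Arden: 4; Brisco: 4; Carrow: 5

Standard divisor 5689/13 ≈ 437.615; standard quotas: Arden 3.976, Brisco 3.949, Carrow 5.075.
Rounding down gives 3, 3, 5 = 11 seats, so the divisor must be adjusted.
With modified divisor 400: modified quotas Arden 4.350, Brisco 4.320, Carrow 5.553.
Rounding down: Arden 4, Brisco 4, Carrow 5 (total 13).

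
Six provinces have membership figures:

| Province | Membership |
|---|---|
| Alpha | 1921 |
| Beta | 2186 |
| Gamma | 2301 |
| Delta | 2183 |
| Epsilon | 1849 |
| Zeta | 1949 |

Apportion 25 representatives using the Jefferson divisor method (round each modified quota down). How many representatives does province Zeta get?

4

Standard divisor 12389/25 ≈ 495.56; standard quotas: Alpha 3.876, Beta 4.411, Gamma 4.643, Delta 4.405, Epsilon 3.731, Zeta 3.933.
Rounding down gives 3, 4, 4, 4, 3, 3 = 21 seats, so the divisor must be adjusted.
With modified divisor 450: modified quotas Alpha 4.269, Beta 4.858, Gamma 5.113, Delta 4.851, Epsilon 4.109, Zeta 4.331.
Rounding down: Alpha 4, Beta 4, Gamma 5, Delta 4, Epsilon 4, Zeta 4 (total 25).
Zeta receives 4.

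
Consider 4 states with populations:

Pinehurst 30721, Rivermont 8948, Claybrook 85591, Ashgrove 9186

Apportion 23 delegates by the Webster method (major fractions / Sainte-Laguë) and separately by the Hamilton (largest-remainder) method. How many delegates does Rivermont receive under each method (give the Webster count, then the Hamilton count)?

2 and 1

Webster: Pinehurst 5, Rivermont 2, Claybrook 14, Ashgrove 2.
Hamilton: Pinehurst 5, Rivermont 1, Claybrook 15, Ashgrove 2.
Rivermont gets 2 under Webster and 1 under Hamilton.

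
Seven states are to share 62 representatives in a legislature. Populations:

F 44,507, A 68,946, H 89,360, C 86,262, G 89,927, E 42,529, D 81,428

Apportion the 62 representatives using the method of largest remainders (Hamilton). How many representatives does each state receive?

The standard divisor is 502959/62 ≈ 8112.242.
Standard quotas: F 5.4864, A 8.4990, H 11.0155, C 10.6336, G 11.0853, E 5.2426, D 10.0377.
Lower quotas: F 5, A 8, H 11, C 10, G 11, E 5, D 10 (sum 60, leaving 2 seats).
Remainders in descending order: C 0.6336, A 0.4990, F 0.4864, E 0.2426, G 0.0853, D 0.0377, H 0.0155.
The surplus seats go to C, A.

F 5; A 9; H 11; C 11; G 11; E 5; D 10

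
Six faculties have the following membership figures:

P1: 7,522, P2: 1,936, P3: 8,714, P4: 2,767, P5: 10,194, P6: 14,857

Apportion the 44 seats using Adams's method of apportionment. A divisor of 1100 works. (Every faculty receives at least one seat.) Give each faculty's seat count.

With modified divisor 1100: modified quotas P1 6.838, P2 1.760, P3 7.922, P4 2.515, P5 9.267, P6 13.506.
Rounding up: P1 7, P2 2, P3 8, P4 3, P5 10, P6 14 (total 44).

P1: 7, P2: 2, P3: 8, P4: 3, P5: 10, P6: 14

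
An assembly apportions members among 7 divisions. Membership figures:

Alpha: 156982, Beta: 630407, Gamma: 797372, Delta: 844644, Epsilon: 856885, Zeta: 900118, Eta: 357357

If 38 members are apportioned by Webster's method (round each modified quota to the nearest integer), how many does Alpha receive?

Standard divisor 4543765/38 ≈ 119572.763; standard quotas: Alpha 1.313, Beta 5.272, Gamma 6.669, Delta 7.064, Epsilon 7.166, Zeta 7.528, Eta 2.989.
Rounding to the nearest integer gives Alpha 1, Beta 5, Gamma 7, Delta 7, Epsilon 7, Zeta 8, Eta 3 — total 38, matching the house size, so no adjustment is needed.
Alpha receives 1.

1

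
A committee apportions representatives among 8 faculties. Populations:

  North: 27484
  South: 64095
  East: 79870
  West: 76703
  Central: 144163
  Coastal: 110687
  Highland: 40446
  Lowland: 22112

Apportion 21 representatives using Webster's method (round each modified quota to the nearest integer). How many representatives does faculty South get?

2

Standard divisor 565560/21 ≈ 26931.429; standard quotas: North 1.021, South 2.380, East 2.966, West 2.848, Central 5.353, Coastal 4.110, Highland 1.502, Lowland 0.821.
Rounding to the nearest integer gives North 1, South 2, East 3, West 3, Central 5, Coastal 4, Highland 2, Lowland 1 — total 21, matching the house size, so no adjustment is needed.
South receives 2.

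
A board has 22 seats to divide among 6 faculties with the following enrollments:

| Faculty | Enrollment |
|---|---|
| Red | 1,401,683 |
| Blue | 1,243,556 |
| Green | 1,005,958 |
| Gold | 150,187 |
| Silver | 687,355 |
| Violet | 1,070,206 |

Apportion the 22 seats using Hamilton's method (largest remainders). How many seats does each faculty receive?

Total 5558945; standard divisor 5558945/22 ≈ 252679.318.
Standard quotas: Red 5.5473, Blue 4.9215, Green 3.9812, Gold 0.5944, Silver 2.7203, Violet 4.2354.
Lower quotas: Red 5, Blue 4, Green 3, Gold 0, Silver 2, Violet 4 (sum 18, leaving 4 seats).
Remainders in descending order: Green 0.9812, Blue 0.9215, Silver 0.7203, Gold 0.5944, Red 0.5473, Violet 0.2354.
Largest remainders: Green, Blue, Silver, Gold receive the extra seats.

Red 5, Blue 5, Green 4, Gold 1, Silver 3, Violet 4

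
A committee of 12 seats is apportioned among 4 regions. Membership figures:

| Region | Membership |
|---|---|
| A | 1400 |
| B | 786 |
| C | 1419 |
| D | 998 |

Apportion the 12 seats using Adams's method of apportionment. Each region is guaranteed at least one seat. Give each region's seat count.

Standard divisor 4603/12 ≈ 383.583; standard quotas: A 3.650, B 2.049, C 3.699, D 2.602.
Rounding up gives 4, 3, 4, 3 = 14 seats, so the divisor must be adjusted.
With modified divisor 469.8: modified quotas A 2.980, B 1.673, C 3.020, D 2.124.
Rounding up: A 3, B 2, C 4, D 3 (total 12).

A: 3, B: 2, C: 4, D: 3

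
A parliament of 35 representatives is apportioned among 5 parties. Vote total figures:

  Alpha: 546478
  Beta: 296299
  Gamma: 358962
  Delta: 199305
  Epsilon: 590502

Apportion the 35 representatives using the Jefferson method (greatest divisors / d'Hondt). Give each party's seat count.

Alpha=10, Beta=5, Gamma=6, Delta=3, Epsilon=11

Standard divisor 1991546/35 ≈ 56901.314; standard quotas: Alpha 9.604, Beta 5.207, Gamma 6.309, Delta 3.503, Epsilon 10.378.
Rounding down gives 9, 5, 6, 3, 10 = 33 seats, so the divisor must be adjusted.
With modified divisor 52500: modified quotas Alpha 10.409, Beta 5.644, Gamma 6.837, Delta 3.796, Epsilon 11.248.
Rounding down: Alpha 10, Beta 5, Gamma 6, Delta 3, Epsilon 11 (total 35).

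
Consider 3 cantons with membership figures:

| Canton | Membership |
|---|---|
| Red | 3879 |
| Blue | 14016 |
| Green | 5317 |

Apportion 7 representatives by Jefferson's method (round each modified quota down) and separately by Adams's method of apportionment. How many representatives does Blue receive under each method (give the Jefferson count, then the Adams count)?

5 and 4

Jefferson: Red 1, Blue 5, Green 1.
Adams: Red 1, Blue 4, Green 2.
Blue gets 5 under Jefferson and 4 under Adams.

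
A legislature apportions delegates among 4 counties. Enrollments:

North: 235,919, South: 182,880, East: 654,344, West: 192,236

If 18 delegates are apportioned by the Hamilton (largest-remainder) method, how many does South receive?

3

Total 1265379; standard divisor 1265379/18 ≈ 70298.833.
Standard quotas: North 3.3559, South 2.6015, East 9.3080, West 2.7346.
Lower quotas: North 3, South 2, East 9, West 2 (sum 16, leaving 2 seats).
Remainders in descending order: West 0.7346, South 0.6015, North 0.3559, East 0.3080.
Largest remainders: West, South receive the extra seats.
South receives 3.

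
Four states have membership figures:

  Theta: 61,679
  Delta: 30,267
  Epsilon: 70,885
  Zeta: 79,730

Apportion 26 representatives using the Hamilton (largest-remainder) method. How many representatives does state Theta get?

Standard divisor: 242561 ÷ 26 ≈ 9329.269.
Standard quotas: Theta 6.6113, Delta 3.2443, Epsilon 7.5981, Zeta 8.5462.
Lower quotas: Theta 6, Delta 3, Epsilon 7, Zeta 8 (sum 24, leaving 2 seats).
Remainders in descending order: Theta 0.6113, Epsilon 0.5981, Zeta 0.5462, Delta 0.2443.
The surplus seats go to Theta, Epsilon.
Theta receives 7.

7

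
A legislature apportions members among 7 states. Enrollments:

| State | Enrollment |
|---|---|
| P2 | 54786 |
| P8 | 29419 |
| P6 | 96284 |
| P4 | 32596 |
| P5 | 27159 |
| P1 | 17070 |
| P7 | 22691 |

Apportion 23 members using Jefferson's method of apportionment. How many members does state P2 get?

5

Standard divisor 280005/23 ≈ 12174.13; standard quotas: P2 4.500, P8 2.417, P6 7.909, P4 2.677, P5 2.231, P1 1.402, P7 1.864.
Rounding down gives 4, 2, 7, 2, 2, 1, 1 = 19 seats, so the divisor must be adjusted.
With modified divisor 10780: modified quotas P2 5.082, P8 2.729, P6 8.932, P4 3.024, P5 2.519, P1 1.583, P7 2.105.
Rounding down: P2 5, P8 2, P6 8, P4 3, P5 2, P1 1, P7 2 (total 23).
P2 receives 5.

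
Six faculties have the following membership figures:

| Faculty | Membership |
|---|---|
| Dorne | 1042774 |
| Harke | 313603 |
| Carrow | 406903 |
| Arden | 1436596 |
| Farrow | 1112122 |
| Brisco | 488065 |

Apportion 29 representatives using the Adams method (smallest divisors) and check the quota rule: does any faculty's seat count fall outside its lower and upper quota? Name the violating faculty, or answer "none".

none

Standard quotas: Dorne 6.300, Harke 1.895, Carrow 2.458, Arden 8.679, Farrow 6.719, Brisco 2.949.
Adams allocation: Dorne 6, Harke 2, Carrow 3, Arden 8, Farrow 7, Brisco 3.
Every allocation lies between the lower and upper quota.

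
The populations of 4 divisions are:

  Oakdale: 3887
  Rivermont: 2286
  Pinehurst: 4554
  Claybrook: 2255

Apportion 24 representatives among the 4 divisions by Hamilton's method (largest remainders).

Total 12982; standard divisor 12982/24 ≈ 540.917.
Standard quotas: Oakdale 7.186, Rivermont 4.226, Pinehurst 8.419, Claybrook 4.169.
Lower quotas: Oakdale 7, Rivermont 4, Pinehurst 8, Claybrook 4 (sum 23, leaving 1 seat).
Remainders in descending order: Pinehurst 0.419, Rivermont 0.226, Oakdale 0.186, Claybrook 0.169.
The surplus seat goes to Pinehurst.

Oakdale 7; Rivermont 4; Pinehurst 9; Claybrook 4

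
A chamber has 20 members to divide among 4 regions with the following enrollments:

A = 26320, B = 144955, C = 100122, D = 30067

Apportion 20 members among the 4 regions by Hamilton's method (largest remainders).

The standard divisor is 301464/20 ≈ 15073.2.
Standard quotas: A 1.7461, B 9.6167, C 6.6424, D 1.9947.
Lower quotas: A 1, B 9, C 6, D 1 (sum 17, leaving 3 seats).
Remainders in descending order: D 0.9947, A 0.7461, C 0.6424, B 0.6167.
The surplus seats go to D, A, C.

A 2; B 9; C 7; D 2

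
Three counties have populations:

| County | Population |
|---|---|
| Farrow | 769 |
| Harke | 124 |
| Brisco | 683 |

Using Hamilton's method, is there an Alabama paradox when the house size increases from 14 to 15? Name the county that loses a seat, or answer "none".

At 14 seats: Farrow 7, Harke 1, Brisco 6.
At 15 seats: Farrow 7, Harke 1, Brisco 7.
No county's allocation decreased.

none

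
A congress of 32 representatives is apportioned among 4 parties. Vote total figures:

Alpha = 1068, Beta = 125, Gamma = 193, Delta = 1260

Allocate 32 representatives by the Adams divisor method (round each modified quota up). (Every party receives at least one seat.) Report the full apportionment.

Standard divisor 2646/32 ≈ 82.688; standard quotas: Alpha 12.916, Beta 1.512, Gamma 2.334, Delta 15.238.
Rounding up gives 13, 2, 3, 16 = 34 seats, so the divisor must be adjusted.
With modified divisor 89.5: modified quotas Alpha 11.933, Beta 1.397, Gamma 2.156, Delta 14.078.
Rounding up: Alpha 12, Beta 2, Gamma 3, Delta 15 (total 32).

Alpha: 12; Beta: 2; Gamma: 3; Delta: 15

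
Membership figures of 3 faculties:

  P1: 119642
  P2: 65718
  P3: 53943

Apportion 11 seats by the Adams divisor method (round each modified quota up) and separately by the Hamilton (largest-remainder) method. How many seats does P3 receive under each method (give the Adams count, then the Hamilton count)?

3 and 2

Adams: P1 5, P2 3, P3 3.
Hamilton: P1 6, P2 3, P3 2.
P3 gets 3 under Adams and 2 under Hamilton.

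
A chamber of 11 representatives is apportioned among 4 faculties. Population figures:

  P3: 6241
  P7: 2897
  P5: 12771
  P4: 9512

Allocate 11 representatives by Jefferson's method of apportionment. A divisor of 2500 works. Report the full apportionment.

With modified divisor 2500: modified quotas P3 2.496, P7 1.159, P5 5.108, P4 3.805.
Rounding down: P3 2, P7 1, P5 5, P4 3 (total 11).

P3=2; P7=1; P5=5; P4=3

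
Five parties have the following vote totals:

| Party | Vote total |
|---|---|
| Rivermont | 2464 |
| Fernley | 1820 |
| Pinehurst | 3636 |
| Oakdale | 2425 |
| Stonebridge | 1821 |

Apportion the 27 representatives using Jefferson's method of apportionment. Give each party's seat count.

Standard divisor 12166/27 ≈ 450.593; standard quotas: Rivermont 5.468, Fernley 4.039, Pinehurst 8.069, Oakdale 5.382, Stonebridge 4.041.
Rounding down gives 5, 4, 8, 5, 4 = 26 seats, so the divisor must be adjusted.
With modified divisor 407: modified quotas Rivermont 6.054, Fernley 4.472, Pinehurst 8.934, Oakdale 5.958, Stonebridge 4.474.
Rounding down: Rivermont 6, Fernley 4, Pinehurst 8, Oakdale 5, Stonebridge 4 (total 27).

Rivermont=6, Fernley=4, Pinehurst=8, Oakdale=5, Stonebridge=4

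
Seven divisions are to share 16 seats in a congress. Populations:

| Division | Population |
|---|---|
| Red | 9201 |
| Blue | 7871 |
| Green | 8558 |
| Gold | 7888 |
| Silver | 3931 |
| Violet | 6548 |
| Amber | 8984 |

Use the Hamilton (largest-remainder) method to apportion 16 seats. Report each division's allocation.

Total 52981; standard divisor 52981/16 ≈ 3311.312.
Standard quotas: Red 2.7787, Blue 2.3770, Green 2.5845, Gold 2.3821, Silver 1.1871, Violet 1.9775, Amber 2.7131.
Lower quotas: Red 2, Blue 2, Green 2, Gold 2, Silver 1, Violet 1, Amber 2 (sum 12, leaving 4 seats).
Remainders in descending order: Violet 0.9775, Red 0.7787, Amber 0.7131, Green 0.5845, Gold 0.3821, Blue 0.3770, Silver 0.1871.
Largest remainders: Violet, Red, Amber, Green receive the extra seats.

Red 3; Blue 2; Green 3; Gold 2; Silver 1; Violet 2; Amber 3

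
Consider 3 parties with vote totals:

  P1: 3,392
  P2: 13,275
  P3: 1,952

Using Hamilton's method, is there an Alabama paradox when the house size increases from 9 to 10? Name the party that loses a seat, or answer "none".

none

At 9 seats: P1 2, P2 6, P3 1.
At 10 seats: P1 2, P2 7, P3 1.
No party's allocation decreased.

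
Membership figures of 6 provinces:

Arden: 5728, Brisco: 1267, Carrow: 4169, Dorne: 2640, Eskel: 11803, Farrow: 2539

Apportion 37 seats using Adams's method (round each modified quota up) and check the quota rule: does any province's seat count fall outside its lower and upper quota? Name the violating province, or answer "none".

none

Standard quotas: Arden 7.530, Brisco 1.666, Carrow 5.480, Dorne 3.470, Eskel 15.516, Farrow 3.338.
Adams allocation: Arden 7, Brisco 2, Carrow 5, Dorne 4, Eskel 15, Farrow 4.
Every allocation lies between the lower and upper quota.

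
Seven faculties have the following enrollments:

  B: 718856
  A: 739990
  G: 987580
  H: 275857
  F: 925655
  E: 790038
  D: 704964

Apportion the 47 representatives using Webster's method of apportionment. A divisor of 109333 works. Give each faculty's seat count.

B: 7; A: 7; G: 9; H: 3; F: 8; E: 7; D: 6

With modified divisor 109333: modified quotas B 6.575, A 6.768, G 9.033, H 2.523, F 8.466, E 7.226, D 6.448.
Rounding to the nearest integer: B 7, A 7, G 9, H 3, F 8, E 7, D 6 (total 47).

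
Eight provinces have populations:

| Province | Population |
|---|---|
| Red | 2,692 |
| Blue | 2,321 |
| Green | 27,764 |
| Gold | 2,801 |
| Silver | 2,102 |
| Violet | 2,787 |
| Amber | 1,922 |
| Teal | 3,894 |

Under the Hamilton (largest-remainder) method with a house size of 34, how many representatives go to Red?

Total 46283; standard divisor 46283/34 ≈ 1361.265.
Standard quotas: Red 1.9776, Blue 1.7050, Green 20.3957, Gold 2.0576, Silver 1.5442, Violet 2.0474, Amber 1.4119, Teal 2.8606.
Lower quotas: Red 1, Blue 1, Green 20, Gold 2, Silver 1, Violet 2, Amber 1, Teal 2 (sum 30, leaving 4 seats).
Remainders in descending order: Red 0.9776, Teal 0.8606, Blue 0.7050, Silver 0.5442, Amber 0.4119, Green 0.3957, Gold 0.0576, Violet 0.0474.
The surplus seats go to Red, Teal, Blue, Silver.
Red receives 2.

2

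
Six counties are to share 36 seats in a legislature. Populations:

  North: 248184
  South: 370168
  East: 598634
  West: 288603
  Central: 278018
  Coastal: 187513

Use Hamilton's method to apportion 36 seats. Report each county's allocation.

North=5, South=7, East=11, West=5, Central=5, Coastal=3

Total 1971120; standard divisor 1971120/36 ≈ 54753.333.
Standard quotas: North 4.5328, South 6.7606, East 10.9333, West 5.2710, Central 5.0776, Coastal 3.4247.
Lower quotas: North 4, South 6, East 10, West 5, Central 5, Coastal 3 (sum 33, leaving 3 seats).
Remainders in descending order: East 0.9333, South 0.7606, North 0.5328, Coastal 0.4247, West 0.2710, Central 0.0776.
The surplus seats go to East, South, North.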